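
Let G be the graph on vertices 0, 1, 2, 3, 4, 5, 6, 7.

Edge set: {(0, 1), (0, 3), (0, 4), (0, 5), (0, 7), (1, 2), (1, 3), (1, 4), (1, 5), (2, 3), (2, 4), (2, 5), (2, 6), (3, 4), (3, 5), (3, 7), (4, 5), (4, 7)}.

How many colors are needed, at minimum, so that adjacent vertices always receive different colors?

5

1, 2, 3, 4, 5 form a clique, so at least 5 colors are needed.
A valid assignment using 5 colors: 0=green, 1=yellow, 2=green, 3=blue, 4=red, 5=purple, 6=red, 7=yellow. Every edge joins two different colors.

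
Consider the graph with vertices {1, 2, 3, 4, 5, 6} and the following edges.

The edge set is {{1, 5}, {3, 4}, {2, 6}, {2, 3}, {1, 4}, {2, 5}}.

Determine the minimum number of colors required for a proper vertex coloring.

The cycle 3-4-1-5-2-3 has odd length 5, so it cannot be 2-colored; at least 3 colors are needed.
3 colors suffice: color red → {1, 2}; color blue → {4, 5, 6}; color green → {3}. Every edge joins two different colors.

3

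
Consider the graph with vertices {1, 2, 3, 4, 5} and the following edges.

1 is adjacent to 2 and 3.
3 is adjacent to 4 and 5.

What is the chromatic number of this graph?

2

1 and 2 are adjacent, so at least 2 colors are needed.
2 colors suffice: color a → {2, 3}; color b → {1, 4, 5}. Every edge joins two different colors.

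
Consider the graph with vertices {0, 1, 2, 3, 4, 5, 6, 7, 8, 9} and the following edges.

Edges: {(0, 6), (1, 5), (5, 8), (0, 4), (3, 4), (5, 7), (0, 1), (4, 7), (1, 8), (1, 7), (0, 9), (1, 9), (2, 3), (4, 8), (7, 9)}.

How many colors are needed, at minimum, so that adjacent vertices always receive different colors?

3

0, 1, 9 form a triangle, so at least 3 colors are needed.
One proper 3-coloring: 0=blue, 1=red, 2=red, 3=blue, 4=red, 5=green, 6=red, 7=blue, 8=blue, 9=green. Every edge joins two different colors.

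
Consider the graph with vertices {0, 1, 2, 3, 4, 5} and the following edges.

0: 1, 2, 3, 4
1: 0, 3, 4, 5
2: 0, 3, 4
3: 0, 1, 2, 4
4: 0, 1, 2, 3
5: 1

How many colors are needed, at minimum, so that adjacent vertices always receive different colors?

4

0, 1, 3, 4 are pairwise adjacent (a clique of size 4), so at least 4 colors are needed.
4 colors suffice: color a → {1, 2}; color b → {4, 5}; color c → {3}; color d → {0}. Every edge joins two different colors.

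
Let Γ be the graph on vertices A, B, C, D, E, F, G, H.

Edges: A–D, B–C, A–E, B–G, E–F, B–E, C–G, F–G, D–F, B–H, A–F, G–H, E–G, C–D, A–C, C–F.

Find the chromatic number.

4

A, C, D, F form a clique, so at least 4 colors are needed.
4 colors suffice: color 1 → {C, E, H}; color 2 → {B, F}; color 3 → {A, G}; color 4 → {D}. Every edge joins two different colors.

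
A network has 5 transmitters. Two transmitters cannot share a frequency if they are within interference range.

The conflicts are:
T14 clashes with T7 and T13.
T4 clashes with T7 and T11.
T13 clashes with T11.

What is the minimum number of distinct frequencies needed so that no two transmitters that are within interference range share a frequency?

The cycle T13-T14-T7-T4-T11-T13 has odd length 5, so it cannot be 2-colored; at least 3 frequencies are needed.
3 frequencies suffice: frequency 1 → {T7, T13}; frequency 2 → {T14, T4}; frequency 3 → {T11}. No two conflicting transmitters share a frequency.

3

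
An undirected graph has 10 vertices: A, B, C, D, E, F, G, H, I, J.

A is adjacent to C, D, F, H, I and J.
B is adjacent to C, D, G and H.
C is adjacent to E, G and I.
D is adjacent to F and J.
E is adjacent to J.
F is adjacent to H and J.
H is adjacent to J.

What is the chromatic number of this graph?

A, D, F, J are pairwise adjacent (a clique of size 4), so at least 4 colors are needed.
4 colors suffice: color 1 → {A, B, E}; color 2 → {C, J}; color 3 → {D, G, H, I}; color 4 → {F}. Every edge joins two different colors.

4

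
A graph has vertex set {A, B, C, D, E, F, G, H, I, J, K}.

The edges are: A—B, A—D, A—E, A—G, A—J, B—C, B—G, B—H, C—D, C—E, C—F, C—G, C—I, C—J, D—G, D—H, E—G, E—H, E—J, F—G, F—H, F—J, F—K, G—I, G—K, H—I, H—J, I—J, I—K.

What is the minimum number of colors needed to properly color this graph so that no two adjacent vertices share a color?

A, E, J are mutually adjacent, so at least 3 colors are needed.
3 colors suffice: color 1 → {G, J}; color 2 → {A, C, H, K}; color 3 → {B, D, E, F, I}. Each edge has distinct colors on its endpoints.

3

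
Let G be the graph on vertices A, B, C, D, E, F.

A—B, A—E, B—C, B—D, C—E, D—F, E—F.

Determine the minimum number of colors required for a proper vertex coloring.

3

The cycle D-B-C-E-F-D has odd length 5, so it cannot be 2-colored; at least 3 colors are needed.
3 colors suffice: color red → {B, E}; color blue → {A, C, D}; color green → {F}. Each edge has distinct colors on its endpoints.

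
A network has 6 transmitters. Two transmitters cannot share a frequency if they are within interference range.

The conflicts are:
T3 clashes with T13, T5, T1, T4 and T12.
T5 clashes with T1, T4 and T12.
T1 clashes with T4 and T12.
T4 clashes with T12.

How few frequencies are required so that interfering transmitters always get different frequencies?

T3, T5, T1, T4, T12 pairwise conflict, so at least 5 frequencies are needed.
5 frequencies suffice: frequency 1 → {T3}; frequency 2 → {T13, T12}; frequency 3 → {T5}; frequency 4 → {T1}; frequency 5 → {T4}. Every pair that conflicts lands in different frequencies.

5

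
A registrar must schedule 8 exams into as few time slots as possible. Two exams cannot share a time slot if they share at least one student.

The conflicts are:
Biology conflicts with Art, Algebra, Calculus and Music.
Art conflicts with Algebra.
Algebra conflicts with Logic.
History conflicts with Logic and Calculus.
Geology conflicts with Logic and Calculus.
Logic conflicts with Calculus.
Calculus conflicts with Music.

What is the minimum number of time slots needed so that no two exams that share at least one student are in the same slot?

Biology, Art, Algebra pairwise conflict, so at least 3 time slots are needed.
3 time slots suffice: time slot 1 → {Algebra, Calculus}; time slot 2 → {Biology, Logic}; time slot 3 → {Art, History, Geology, Music}. Each listed conflict is separated.

3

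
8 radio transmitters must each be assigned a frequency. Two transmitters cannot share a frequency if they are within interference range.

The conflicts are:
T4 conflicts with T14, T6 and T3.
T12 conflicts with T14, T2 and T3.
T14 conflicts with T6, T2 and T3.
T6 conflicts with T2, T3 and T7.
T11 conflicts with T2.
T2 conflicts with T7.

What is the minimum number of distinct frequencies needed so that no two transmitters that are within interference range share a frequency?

T4, T14, T6, T3 all conflict with each other, so at least 4 frequencies are needed.
Using 4 frequencies: T4=4, T12=2, T14=3, T6=2, T11=2, T2=1, T3=1, T7=3. No two conflicting transmitters share a frequency.

4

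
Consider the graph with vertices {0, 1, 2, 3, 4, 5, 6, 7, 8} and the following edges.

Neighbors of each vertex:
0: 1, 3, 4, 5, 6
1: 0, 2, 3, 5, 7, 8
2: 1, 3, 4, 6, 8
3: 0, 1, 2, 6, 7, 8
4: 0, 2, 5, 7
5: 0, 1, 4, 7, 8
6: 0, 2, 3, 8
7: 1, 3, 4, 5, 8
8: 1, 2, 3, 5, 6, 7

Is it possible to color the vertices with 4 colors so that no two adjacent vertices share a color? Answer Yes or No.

The chromatic number is 4. 1, 3, 7, 8 are pairwise adjacent (a clique of size 4), so at least 4 colors are needed.
One proper 4-coloring: 0=a, 1=b, 2=d, 3=c, 4=b, 5=c, 6=b, 7=d, 8=a.
That is already a proper 4-coloring.

Yes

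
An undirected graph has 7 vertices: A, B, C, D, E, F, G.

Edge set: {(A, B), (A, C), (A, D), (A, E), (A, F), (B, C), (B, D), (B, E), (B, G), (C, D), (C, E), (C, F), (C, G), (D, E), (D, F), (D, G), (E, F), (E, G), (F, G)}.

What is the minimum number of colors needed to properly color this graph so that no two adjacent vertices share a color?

A, C, D, E, F are pairwise adjacent (a clique of size 5), so at least 5 colors are needed.
5 colors suffice: color 1 → {D}; color 2 → {E}; color 3 → {C}; color 4 → {A, G}; color 5 → {B, F}. No two adjacent vertices share a color.

5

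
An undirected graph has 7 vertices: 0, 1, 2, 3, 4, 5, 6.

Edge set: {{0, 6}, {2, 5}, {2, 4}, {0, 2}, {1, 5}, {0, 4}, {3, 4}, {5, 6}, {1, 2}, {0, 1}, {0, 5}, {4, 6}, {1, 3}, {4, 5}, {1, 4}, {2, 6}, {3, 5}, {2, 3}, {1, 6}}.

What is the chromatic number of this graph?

0, 1, 2, 4, 5, 6 form a clique, so at least 6 colors are needed.
A valid assignment using 6 colors: 0=orange, 1=red, 2=green, 3=purple, 4=blue, 5=yellow, 6=purple. Each edge has distinct colors on its endpoints.

6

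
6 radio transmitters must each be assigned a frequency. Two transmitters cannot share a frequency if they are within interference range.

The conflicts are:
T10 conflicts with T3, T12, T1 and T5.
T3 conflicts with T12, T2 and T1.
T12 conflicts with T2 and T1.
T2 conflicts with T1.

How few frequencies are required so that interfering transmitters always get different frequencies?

4

T10, T3, T12, T1 all conflict with each other, so at least 4 frequencies are needed.
4 frequencies suffice: frequency 1 → {T10, T2}; frequency 2 → {T1, T5}; frequency 3 → {T12}; frequency 4 → {T3}. Each listed conflict is separated.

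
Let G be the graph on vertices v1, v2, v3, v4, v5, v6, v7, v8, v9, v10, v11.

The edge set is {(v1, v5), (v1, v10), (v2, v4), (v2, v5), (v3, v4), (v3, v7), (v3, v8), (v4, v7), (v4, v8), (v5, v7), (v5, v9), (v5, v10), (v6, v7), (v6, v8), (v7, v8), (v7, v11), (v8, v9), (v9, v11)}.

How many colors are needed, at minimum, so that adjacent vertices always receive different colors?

v3, v4, v7, v8 form a clique, so at least 4 colors are needed.
4 colors suffice: color 1 → {v1, v2, v7, v9}; color 2 → {v5, v8, v11}; color 3 → {v4, v6, v10}; color 4 → {v3}. Each edge has distinct colors on its endpoints.

4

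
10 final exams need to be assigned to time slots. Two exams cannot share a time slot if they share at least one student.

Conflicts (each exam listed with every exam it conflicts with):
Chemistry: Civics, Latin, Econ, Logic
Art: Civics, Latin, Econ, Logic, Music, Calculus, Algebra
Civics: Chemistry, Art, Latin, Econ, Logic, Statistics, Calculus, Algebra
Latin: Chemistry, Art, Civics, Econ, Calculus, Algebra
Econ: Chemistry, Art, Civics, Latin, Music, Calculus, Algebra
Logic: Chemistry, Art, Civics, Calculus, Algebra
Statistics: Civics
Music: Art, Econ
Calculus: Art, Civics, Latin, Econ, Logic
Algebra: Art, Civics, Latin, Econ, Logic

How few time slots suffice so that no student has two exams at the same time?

5

Art, Civics, Latin, Econ, Calculus all conflict with each other, so at least 5 time slots are needed.
5 time slots suffice: time slot 1 → {Civics, Music}; time slot 2 → {Chemistry, Art, Statistics}; time slot 3 → {Econ, Logic}; time slot 4 → {Latin}; time slot 5 → {Calculus, Algebra}. No two conflicting exams share a time slot.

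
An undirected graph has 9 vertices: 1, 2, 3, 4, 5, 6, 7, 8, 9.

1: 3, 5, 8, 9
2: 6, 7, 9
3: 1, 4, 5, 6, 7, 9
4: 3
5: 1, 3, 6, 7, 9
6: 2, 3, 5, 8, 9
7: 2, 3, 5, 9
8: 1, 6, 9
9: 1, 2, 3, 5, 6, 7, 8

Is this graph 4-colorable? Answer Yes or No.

Yes

The chromatic number is 4. 3, 5, 7, 9 are mutually adjacent (a clique of size 4), so at least 4 colors are needed.
A valid assignment using 4 colors: 1=yellow, 2=blue, 3=blue, 4=red, 5=green, 6=yellow, 7=yellow, 8=blue, 9=red.
That is already a proper 4-coloring.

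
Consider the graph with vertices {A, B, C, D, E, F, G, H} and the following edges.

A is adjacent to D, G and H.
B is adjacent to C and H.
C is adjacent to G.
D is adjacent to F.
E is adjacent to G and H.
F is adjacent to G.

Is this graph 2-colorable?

The cycle C-G-E-H-B-C has odd length 5, so it cannot be 2-colored; at least 3 colors are needed.
So 2 colors are not enough.

No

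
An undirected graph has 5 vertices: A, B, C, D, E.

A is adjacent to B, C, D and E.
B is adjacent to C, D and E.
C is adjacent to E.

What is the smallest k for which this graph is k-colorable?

4

A, B, C, E are mutually adjacent (a clique of size 4), so at least 4 colors are needed.
4 colors suffice: color red → {A}; color blue → {B}; color green → {C, D}; color yellow → {E}. Each edge has distinct colors on its endpoints.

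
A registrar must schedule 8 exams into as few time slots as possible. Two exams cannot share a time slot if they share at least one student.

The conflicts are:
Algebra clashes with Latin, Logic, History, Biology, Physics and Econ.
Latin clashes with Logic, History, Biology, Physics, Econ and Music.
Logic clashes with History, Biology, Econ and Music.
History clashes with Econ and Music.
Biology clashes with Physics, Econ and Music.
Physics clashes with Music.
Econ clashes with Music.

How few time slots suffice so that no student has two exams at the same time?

5

Latin, Logic, History, Econ, Music all conflict with each other, so at least 5 time slots are needed.
5 time slots suffice: time slot 1 → {Latin}; time slot 2 → {Physics, Econ}; time slot 3 → {History, Biology}; time slot 4 → {Algebra, Music}; time slot 5 → {Logic}. Each listed conflict is separated.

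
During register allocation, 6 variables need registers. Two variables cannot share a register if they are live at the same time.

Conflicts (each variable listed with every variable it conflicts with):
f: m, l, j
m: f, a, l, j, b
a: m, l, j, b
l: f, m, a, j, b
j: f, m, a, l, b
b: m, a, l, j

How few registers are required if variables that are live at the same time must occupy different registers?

m, a, l, j, b all conflict with each other, so at least 5 registers are needed.
5 registers suffice: register 1 → {l}; register 2 → {j}; register 3 → {m}; register 4 → {f, b}; register 5 → {a}. Each listed conflict is separated.

5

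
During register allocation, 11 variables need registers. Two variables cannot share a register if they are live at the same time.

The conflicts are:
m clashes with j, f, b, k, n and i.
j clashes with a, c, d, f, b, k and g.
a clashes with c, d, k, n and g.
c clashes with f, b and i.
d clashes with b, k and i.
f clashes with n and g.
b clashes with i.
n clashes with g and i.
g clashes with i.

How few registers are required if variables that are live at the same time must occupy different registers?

j, a, d, k all conflict with each other, so at least 4 registers are needed.
4 registers suffice: register 1 → {j, i}; register 2 → {m, c, d, g}; register 3 → {a, f, b}; register 4 → {k, n}. No two conflicting variables share a register.

4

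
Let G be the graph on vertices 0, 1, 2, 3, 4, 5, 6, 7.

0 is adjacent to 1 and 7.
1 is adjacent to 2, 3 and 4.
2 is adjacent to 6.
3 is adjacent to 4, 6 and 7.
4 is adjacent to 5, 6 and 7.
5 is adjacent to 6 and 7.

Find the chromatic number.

1, 3, 4 form a triangle, so at least 3 colors are needed.
3 colors suffice: color a → {0, 2, 4}; color b → {3, 5}; color c → {1, 6, 7}. Each edge has distinct colors on its endpoints.

3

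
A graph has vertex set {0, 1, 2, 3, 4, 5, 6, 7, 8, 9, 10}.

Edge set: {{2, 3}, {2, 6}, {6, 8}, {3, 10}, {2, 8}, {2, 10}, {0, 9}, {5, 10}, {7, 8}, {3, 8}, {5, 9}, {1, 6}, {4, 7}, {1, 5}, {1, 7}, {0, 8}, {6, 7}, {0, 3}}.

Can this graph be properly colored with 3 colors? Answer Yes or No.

The chromatic number is 3. 2, 3, 10 are pairwise adjacent, so at least 3 colors are needed.
3 colors suffice: 0=c, 1=a, 2=c, 3=b, 4=a, 5=b, 6=b, 7=c, 8=a, 9=a, 10=a.
That is already a proper 3-coloring.

Yes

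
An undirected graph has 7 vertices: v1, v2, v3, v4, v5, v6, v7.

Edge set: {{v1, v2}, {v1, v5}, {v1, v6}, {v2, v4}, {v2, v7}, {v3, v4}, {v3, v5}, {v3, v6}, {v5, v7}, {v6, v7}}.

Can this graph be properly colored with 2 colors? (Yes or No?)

No

The cycle v3-v4-v2-v7-v6-v3 has odd length 5, so it cannot be 2-colored; at least 3 colors are needed.
So 2 colors are not enough.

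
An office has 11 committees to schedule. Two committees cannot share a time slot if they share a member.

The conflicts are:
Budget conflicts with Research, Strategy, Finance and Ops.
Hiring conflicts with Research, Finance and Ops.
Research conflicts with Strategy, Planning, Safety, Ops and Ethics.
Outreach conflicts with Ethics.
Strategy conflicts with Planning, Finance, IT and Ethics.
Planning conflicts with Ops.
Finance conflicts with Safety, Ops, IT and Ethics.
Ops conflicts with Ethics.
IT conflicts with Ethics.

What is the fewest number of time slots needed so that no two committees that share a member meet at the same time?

4

Strategy, Finance, IT, Ethics pairwise conflict, so at least 4 time slots are needed.
Using 4 time slots: Budget=2, Hiring=2, Research=1, Outreach=1, Strategy=3, Planning=2, Finance=1, Safety=2, Ops=3, IT=4, Ethics=2. Every pair that conflicts lands in different time slots.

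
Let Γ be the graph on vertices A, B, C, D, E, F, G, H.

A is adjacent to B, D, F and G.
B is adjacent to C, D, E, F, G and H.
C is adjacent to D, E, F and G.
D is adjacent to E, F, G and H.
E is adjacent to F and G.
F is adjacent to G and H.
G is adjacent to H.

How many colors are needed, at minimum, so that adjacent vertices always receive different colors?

6

B, C, D, E, F, G are mutually adjacent (a clique of size 6), so at least 6 colors are needed.
A valid assignment using 6 colors: A=5, B=1, C=5, D=3, E=6, F=2, G=4, H=5. No two adjacent vertices share a color.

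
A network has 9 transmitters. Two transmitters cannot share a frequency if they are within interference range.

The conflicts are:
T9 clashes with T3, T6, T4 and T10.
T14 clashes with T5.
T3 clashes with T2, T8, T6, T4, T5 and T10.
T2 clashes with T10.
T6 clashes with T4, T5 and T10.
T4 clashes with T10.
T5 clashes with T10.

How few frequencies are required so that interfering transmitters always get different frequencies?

5

T9, T3, T6, T4, T10 pairwise conflict, so at least 5 frequencies are needed.
5 frequencies suffice: frequency 1 → {T14, T3}; frequency 2 → {T8, T10}; frequency 3 → {T2, T6}; frequency 4 → {T9, T5}; frequency 5 → {T4}. Each listed conflict is separated.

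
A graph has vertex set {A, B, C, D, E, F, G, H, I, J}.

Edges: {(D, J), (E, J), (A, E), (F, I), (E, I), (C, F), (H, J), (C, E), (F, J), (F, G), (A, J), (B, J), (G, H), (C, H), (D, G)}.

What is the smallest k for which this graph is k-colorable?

3

A, E, J are mutually adjacent, so at least 3 colors are needed.
3 colors suffice: color 1 → {C, G, I, J}; color 2 → {B, D, E, F, H}; color 3 → {A}. No two adjacent vertices share a color.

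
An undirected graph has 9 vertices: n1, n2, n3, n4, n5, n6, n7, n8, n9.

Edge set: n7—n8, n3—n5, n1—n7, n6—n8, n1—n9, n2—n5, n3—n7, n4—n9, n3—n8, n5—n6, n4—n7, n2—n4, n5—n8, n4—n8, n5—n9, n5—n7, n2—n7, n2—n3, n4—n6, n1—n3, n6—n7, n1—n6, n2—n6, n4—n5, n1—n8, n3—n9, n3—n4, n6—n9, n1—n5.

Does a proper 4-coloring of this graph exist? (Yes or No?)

n2, n4, n5, n6, n7 are mutually adjacent (a clique of size 5), so at least 5 colors are needed.
So 4 colors are not enough.

No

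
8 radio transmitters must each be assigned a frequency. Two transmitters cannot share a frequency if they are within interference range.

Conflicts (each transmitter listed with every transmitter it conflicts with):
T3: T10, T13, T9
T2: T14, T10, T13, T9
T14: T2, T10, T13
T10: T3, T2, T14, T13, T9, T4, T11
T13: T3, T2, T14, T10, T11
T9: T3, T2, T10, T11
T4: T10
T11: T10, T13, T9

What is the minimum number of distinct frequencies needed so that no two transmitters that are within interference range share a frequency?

4

T2, T14, T10, T13 pairwise conflict, so at least 4 frequencies are needed.
4 frequencies suffice: frequency 1 → {T10}; frequency 2 → {T13, T9, T4}; frequency 3 → {T3, T2, T11}; frequency 4 → {T14}. No two conflicting transmitters share a frequency.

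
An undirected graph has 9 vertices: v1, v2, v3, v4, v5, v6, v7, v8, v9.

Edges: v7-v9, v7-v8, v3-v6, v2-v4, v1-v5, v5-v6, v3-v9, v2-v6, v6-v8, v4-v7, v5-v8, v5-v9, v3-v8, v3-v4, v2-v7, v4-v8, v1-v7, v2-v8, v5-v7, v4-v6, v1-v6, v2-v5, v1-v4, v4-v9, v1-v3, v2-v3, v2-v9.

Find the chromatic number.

5

v2, v3, v4, v6, v8 are mutually adjacent (a clique of size 5), so at least 5 colors are needed.
5 colors suffice: color 1 → {v4, v5}; color 2 → {v1, v2}; color 3 → {v3, v7}; color 4 → {v6, v9}; color 5 → {v8}. No two adjacent vertices share a color.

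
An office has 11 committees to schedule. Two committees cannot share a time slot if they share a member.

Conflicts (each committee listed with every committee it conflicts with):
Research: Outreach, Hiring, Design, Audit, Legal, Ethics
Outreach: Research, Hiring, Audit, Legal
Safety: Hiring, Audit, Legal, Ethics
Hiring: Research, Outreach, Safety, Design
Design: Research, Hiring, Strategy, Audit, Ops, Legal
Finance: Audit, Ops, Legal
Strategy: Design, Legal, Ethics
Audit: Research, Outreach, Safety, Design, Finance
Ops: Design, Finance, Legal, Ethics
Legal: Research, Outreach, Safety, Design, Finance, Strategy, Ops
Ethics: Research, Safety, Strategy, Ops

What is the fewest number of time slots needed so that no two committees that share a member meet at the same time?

3

Research, Hiring, Design pairwise conflict, so at least 3 time slots are needed.
Using 3 time slots: Research=3, Outreach=2, Safety=2, Hiring=1, Design=2, Finance=2, Strategy=3, Audit=1, Ops=3, Legal=1, Ethics=1. Each listed conflict is separated.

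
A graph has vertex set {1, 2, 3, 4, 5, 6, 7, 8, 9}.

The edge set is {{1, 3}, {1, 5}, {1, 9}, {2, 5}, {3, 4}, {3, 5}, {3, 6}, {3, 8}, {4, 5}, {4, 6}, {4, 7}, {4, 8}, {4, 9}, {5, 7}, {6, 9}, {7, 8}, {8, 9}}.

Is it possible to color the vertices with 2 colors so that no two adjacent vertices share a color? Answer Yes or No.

3, 4, 6 are pairwise adjacent, so at least 3 colors are needed.
So 2 colors are not enough.

No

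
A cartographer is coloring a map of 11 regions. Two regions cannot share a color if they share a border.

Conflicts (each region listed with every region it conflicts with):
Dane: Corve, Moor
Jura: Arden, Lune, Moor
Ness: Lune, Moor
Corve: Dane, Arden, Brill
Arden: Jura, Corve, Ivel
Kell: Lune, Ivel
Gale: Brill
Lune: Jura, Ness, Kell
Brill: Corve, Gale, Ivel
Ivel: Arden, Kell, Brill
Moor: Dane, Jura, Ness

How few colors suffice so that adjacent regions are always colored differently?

The cycle Ivel-Kell-Lune-Jura-Arden-Ivel has odd length 5, so it cannot be 2-colored; at least 3 colors are needed.
3 colors suffice: Dane=3, Jura=2, Ness=2, Corve=2, Arden=1, Kell=3, Gale=2, Lune=1, Brill=1, Ivel=2, Moor=1. Each listed conflict is separated.

3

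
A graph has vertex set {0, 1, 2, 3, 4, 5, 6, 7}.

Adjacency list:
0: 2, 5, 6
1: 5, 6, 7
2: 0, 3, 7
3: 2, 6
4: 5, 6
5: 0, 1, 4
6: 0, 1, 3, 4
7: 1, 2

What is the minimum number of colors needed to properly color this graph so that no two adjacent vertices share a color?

The cycle 0-6-1-7-2-0 has odd length 5, so it cannot be 2-colored; at least 3 colors are needed.
3 colors suffice: 0=b, 1=b, 2=a, 3=b, 4=b, 5=a, 6=a, 7=c. No two adjacent vertices share a color.

3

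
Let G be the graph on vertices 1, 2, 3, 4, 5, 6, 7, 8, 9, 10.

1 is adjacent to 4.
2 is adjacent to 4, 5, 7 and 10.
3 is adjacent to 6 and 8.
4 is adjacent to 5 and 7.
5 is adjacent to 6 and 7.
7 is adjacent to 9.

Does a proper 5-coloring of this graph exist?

The chromatic number is 4. 2, 4, 5, 7 are mutually adjacent (a clique of size 4), so at least 4 colors are needed.
4 colors suffice: color red → {3, 4, 9, 10}; color blue → {1, 2, 6, 8}; color green → {7}; color yellow → {5}.
Since 5 ≥ 4, a proper 5-coloring certainly exists.

Yes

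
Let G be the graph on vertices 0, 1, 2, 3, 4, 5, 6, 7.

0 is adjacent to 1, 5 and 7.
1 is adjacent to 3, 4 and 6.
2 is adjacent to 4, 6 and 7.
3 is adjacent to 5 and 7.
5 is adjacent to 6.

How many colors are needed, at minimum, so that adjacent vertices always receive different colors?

The cycle 7-0-5-6-2-7 has odd length 5, so it cannot be 2-colored; at least 3 colors are needed.
3 colors suffice: color a → {1, 5, 7}; color b → {0, 3, 4, 6}; color c → {2}. No two adjacent vertices share a color.

3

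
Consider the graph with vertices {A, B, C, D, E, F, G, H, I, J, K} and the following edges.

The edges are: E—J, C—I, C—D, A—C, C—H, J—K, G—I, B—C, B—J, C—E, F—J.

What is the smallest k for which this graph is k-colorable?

2

F and J are adjacent, so at least 2 colors are needed.
2 colors suffice: A=2, B=2, C=1, D=2, E=2, F=2, G=1, H=2, I=2, J=1, K=2. No two adjacent vertices share a color.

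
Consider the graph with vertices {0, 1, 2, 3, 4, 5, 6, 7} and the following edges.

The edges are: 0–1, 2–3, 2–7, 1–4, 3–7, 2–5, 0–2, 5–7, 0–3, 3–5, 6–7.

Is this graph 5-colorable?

The chromatic number is 4. 2, 3, 5, 7 are pairwise adjacent (a clique of size 4), so at least 4 colors are needed.
4 colors suffice: 0=green, 1=red, 2=red, 3=blue, 4=blue, 5=yellow, 6=red, 7=green.
Since 5 ≥ 4, a proper 5-coloring certainly exists.

Yes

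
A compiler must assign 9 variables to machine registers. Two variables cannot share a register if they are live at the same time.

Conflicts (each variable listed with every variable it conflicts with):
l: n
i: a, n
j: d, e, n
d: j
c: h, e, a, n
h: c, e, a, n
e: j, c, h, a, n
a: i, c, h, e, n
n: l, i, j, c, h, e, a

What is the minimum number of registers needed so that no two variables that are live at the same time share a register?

c, h, e, a, n pairwise conflict, so at least 5 registers are needed.
5 registers suffice: register 1 → {d, n}; register 2 → {l, i, e}; register 3 → {j, a}; register 4 → {c}; register 5 → {h}. Every pair that conflicts lands in different registers.

5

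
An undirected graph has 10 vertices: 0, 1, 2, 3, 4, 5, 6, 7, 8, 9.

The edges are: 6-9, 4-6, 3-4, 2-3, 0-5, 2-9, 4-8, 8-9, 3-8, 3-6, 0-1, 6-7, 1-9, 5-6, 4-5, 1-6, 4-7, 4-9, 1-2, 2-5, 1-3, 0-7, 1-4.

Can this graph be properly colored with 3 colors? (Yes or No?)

No

1, 4, 6, 9 are pairwise adjacent (a clique of size 4), so at least 4 colors are needed.
So 3 colors are not enough.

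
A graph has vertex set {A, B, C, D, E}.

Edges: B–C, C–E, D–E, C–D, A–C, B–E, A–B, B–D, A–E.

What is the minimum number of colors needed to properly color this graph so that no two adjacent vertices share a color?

4

A, B, C, E form a clique, so at least 4 colors are needed.
4 colors suffice: color 1 → {B}; color 2 → {E}; color 3 → {C}; color 4 → {A, D}. Every edge joins two different colors.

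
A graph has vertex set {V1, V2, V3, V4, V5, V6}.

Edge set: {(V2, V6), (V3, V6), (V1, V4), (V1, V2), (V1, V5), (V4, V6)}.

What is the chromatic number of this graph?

2

V3 and V6 are adjacent, so at least 2 colors are needed.
One proper 2-coloring: V1=1, V2=2, V3=2, V4=2, V5=2, V6=1. No two adjacent vertices share a color.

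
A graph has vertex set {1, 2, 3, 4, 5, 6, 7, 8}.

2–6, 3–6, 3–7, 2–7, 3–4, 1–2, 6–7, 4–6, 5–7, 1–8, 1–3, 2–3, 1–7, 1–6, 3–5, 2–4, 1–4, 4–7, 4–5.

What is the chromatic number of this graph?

6

1, 2, 3, 4, 6, 7 are mutually adjacent (a clique of size 6), so at least 6 colors are needed.
6 colors suffice: color a → {3, 8}; color b → {4}; color c → {1, 5}; color d → {7}; color e → {2}; color f → {6}. Every edge joins two different colors.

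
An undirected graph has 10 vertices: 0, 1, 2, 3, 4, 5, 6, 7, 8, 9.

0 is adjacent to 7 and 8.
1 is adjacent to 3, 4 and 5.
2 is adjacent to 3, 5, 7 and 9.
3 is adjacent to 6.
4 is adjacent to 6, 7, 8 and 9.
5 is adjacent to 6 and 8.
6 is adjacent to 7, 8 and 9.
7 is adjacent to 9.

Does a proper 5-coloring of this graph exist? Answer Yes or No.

The chromatic number is 4. 4, 6, 7, 9 are pairwise adjacent (a clique of size 4), so at least 4 colors are needed.
One proper 4-coloring: 0=red, 1=red, 2=red, 3=blue, 4=blue, 5=blue, 6=red, 7=green, 8=green, 9=yellow.
Since 5 ≥ 4, a proper 5-coloring certainly exists.

Yes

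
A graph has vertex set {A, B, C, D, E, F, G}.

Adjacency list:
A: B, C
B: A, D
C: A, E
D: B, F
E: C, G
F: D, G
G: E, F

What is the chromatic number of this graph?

3

The cycle E-G-F-D-B-A-C-E has odd length 7, so it cannot be 2-colored; at least 3 colors are needed.
One proper 3-coloring: A=1, B=2, C=2, D=1, E=1, F=3, G=2. No two adjacent vertices share a color.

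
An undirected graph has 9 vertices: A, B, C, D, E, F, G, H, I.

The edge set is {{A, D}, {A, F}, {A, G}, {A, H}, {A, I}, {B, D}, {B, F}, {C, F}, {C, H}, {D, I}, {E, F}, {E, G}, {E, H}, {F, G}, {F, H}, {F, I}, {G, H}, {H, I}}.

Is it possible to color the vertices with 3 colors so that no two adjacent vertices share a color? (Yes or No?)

No

E, F, G, H are mutually adjacent (a clique of size 4), so at least 4 colors are needed.
So 3 colors are not enough.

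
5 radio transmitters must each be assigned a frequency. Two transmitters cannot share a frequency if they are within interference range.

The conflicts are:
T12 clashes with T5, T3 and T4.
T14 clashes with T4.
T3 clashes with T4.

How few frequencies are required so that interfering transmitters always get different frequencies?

T12, T3, T4 all conflict with each other, so at least 3 frequencies are needed.
A valid assignment using 3 frequencies: T12=2, T14=2, T5=1, T3=3, T4=1. Every pair that conflicts lands in different frequencies.

3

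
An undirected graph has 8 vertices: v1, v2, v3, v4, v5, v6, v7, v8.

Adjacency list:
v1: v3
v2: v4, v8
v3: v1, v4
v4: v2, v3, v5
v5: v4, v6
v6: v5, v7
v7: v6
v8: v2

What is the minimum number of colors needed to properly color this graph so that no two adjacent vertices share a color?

v2 and v4 are adjacent, so at least 2 colors are needed.
A valid assignment using 2 colors: v1=1, v2=2, v3=2, v4=1, v5=2, v6=1, v7=2, v8=1. No two adjacent vertices share a color.

2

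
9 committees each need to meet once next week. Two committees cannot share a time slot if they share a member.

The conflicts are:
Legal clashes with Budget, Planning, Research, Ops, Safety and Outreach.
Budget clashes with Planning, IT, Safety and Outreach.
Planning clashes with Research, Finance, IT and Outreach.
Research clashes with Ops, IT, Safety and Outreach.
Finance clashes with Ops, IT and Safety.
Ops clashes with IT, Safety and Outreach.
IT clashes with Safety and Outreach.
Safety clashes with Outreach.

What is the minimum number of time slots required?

Research, Ops, IT, Safety, Outreach pairwise conflict, so at least 5 time slots are needed.
A valid assignment using 5 time slots: Legal=1, Budget=4, Planning=2, Research=4, Finance=3, Ops=5, IT=1, Safety=2, Outreach=3. Each listed conflict is separated.

5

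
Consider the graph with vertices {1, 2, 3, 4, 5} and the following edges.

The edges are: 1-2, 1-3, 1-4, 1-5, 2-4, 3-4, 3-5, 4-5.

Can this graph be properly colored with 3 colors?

1, 3, 4, 5 form a clique, so at least 4 colors are needed.
So 3 colors are not enough.

No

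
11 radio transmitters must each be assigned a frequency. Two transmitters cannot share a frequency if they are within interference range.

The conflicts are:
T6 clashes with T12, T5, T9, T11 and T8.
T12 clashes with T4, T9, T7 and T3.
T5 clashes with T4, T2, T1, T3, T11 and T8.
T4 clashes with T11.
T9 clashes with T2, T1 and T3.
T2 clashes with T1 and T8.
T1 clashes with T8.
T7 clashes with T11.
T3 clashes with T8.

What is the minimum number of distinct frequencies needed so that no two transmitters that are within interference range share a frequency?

T5, T2, T1, T8 pairwise conflict, so at least 4 frequencies are needed.
A valid assignment using 4 frequencies: T6=2, T12=3, T5=1, T4=2, T9=1, T2=4, T1=2, T7=1, T3=2, T11=3, T8=3. No two conflicting transmitters share a frequency.

4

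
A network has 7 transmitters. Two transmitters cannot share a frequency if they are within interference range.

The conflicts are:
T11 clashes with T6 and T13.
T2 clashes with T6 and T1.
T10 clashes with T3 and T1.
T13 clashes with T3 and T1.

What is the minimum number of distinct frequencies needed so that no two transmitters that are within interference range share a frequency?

3

The cycle T1-T13-T11-T6-T2-T1 has odd length 5, so it cannot be 2-colored; at least 3 frequencies are needed.
3 frequencies suffice: frequency 1 → {T10, T6, T13}; frequency 2 → {T11, T3, T1}; frequency 3 → {T2}. No two conflicting transmitters share a frequency.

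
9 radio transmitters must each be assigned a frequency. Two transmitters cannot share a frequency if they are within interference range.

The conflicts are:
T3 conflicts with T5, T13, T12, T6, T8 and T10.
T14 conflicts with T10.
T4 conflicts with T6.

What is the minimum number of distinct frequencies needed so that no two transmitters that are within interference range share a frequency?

2

T3 and T5 conflict, so at least 2 frequencies are needed.
A valid assignment using 2 frequencies: T3=1, T14=1, T5=2, T13=2, T4=1, T12=2, T6=2, T8=2, T10=2. Each listed conflict is separated.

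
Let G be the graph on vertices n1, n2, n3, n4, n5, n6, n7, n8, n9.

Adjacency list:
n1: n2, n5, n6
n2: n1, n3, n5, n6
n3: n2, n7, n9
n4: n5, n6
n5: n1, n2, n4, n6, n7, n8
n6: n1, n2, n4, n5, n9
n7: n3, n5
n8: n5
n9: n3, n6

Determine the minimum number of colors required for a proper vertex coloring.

n1, n2, n5, n6 are pairwise adjacent (a clique of size 4), so at least 4 colors are needed.
4 colors suffice: n1=Y, n2=G, n3=R, n4=G, n5=R, n6=B, n7=B, n8=B, n9=G. Every edge joins two different colors.

4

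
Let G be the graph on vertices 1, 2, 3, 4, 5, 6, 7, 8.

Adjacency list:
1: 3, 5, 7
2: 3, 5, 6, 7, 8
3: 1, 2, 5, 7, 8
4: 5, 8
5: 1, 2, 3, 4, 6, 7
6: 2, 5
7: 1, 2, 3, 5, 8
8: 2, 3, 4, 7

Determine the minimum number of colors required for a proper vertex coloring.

2, 3, 5, 7 are mutually adjacent (a clique of size 4), so at least 4 colors are needed.
A valid assignment using 4 colors: 1=b, 2=b, 3=c, 4=b, 5=a, 6=c, 7=d, 8=a. Each edge has distinct colors on its endpoints.

4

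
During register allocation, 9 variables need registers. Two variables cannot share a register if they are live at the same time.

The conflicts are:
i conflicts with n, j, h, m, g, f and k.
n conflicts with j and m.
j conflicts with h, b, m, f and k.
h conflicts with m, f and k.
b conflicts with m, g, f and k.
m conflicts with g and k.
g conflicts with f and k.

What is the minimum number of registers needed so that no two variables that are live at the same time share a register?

5

i, j, h, m, k pairwise conflict, so at least 5 registers are needed.
Using 5 registers: i=2, n=4, j=1, h=5, b=2, m=3, g=1, f=3, k=4. No two conflicting variables share a register.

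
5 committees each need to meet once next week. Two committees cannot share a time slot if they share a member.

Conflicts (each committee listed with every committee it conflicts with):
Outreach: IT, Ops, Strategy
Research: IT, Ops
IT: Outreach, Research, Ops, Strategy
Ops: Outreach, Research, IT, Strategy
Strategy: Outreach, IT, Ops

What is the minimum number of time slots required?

Outreach, IT, Ops, Strategy pairwise conflict, so at least 4 time slots are needed.
Using 4 time slots: Outreach=4, Research=3, IT=2, Ops=1, Strategy=3. No two conflicting committees share a time slot.

4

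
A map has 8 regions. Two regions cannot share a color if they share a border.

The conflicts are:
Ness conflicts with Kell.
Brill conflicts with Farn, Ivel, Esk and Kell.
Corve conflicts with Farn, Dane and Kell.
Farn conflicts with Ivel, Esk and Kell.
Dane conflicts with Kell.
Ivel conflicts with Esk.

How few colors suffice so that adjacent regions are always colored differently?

Brill, Farn, Ivel, Esk pairwise conflict, so at least 4 colors are needed.
4 colors suffice: color 1 → {Esk, Kell}; color 2 → {Ness, Farn, Dane}; color 3 → {Brill, Corve}; color 4 → {Ivel}. Each listed conflict is separated.

4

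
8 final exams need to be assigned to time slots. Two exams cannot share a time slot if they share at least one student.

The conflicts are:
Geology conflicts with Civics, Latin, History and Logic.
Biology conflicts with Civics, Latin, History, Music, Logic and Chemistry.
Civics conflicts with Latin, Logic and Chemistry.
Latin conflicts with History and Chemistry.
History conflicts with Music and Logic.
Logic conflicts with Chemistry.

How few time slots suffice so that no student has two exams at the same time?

4

Biology, Civics, Logic, Chemistry pairwise conflict, so at least 4 time slots are needed.
Using 4 time slots: Geology=1, Biology=1, Civics=2, Latin=3, History=2, Music=3, Logic=3, Chemistry=4. No two conflicting exams share a time slot.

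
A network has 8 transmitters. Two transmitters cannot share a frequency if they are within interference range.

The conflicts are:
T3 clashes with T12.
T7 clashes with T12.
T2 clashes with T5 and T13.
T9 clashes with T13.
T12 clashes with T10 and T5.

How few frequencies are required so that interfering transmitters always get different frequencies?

T12 and T5 conflict, so at least 2 frequencies are needed.
A valid assignment using 2 frequencies: T3=2, T7=2, T2=1, T9=1, T12=1, T10=2, T5=2, T13=2. No two conflicting transmitters share a frequency.

2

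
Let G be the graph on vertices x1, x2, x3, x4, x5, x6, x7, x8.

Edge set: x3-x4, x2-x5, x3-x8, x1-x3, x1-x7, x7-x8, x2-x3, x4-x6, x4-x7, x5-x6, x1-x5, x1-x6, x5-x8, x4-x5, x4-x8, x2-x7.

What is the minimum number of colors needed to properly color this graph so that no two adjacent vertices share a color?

x4, x5, x6 form a triangle, so at least 3 colors are needed.
3 colors suffice: color R → {x1, x2, x4}; color B → {x3, x5, x7}; color G → {x6, x8}. No two adjacent vertices share a color.

3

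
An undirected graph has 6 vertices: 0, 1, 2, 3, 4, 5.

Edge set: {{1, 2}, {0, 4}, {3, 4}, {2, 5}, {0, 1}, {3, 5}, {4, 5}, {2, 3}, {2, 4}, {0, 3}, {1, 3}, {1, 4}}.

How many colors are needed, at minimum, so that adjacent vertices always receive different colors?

4

0, 1, 3, 4 form a clique, so at least 4 colors are needed.
4 colors suffice: color red → {4}; color blue → {3}; color green → {1, 5}; color yellow → {0, 2}. Every edge joins two different colors.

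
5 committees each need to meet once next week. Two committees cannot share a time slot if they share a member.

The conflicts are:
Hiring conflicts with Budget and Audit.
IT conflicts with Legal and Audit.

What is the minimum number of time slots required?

2

IT and Legal conflict, so at least 2 time slots are needed.
2 time slots suffice: Hiring=2, IT=2, Legal=1, Budget=1, Audit=1. Each listed conflict is separated.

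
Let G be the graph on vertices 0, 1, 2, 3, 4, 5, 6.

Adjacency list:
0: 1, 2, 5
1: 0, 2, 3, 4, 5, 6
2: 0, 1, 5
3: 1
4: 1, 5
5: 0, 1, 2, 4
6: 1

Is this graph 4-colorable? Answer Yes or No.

The chromatic number is 4. 0, 1, 2, 5 are mutually adjacent (a clique of size 4), so at least 4 colors are needed.
4 colors suffice: 0=d, 1=a, 2=c, 3=b, 4=c, 5=b, 6=b.
That is already a proper 4-coloring.

Yes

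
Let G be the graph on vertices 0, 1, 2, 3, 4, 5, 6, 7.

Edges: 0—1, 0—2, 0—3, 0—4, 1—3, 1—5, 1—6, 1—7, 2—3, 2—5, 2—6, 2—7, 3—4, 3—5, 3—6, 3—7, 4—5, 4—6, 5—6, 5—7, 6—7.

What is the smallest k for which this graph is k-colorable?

5

2, 3, 5, 6, 7 are mutually adjacent (a clique of size 5), so at least 5 colors are needed.
A valid assignment using 5 colors: 0=blue, 1=yellow, 2=yellow, 3=red, 4=yellow, 5=blue, 6=green, 7=purple. Every edge joins two different colors.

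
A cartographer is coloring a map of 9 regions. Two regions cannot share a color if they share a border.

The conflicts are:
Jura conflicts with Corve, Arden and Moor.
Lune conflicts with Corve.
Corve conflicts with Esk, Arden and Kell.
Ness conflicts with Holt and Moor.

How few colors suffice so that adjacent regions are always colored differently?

3

Jura, Corve, Arden all conflict with each other, so at least 3 colors are needed.
A valid assignment using 3 colors: Jura=2, Lune=2, Corve=1, Esk=2, Arden=3, Ness=1, Kell=2, Holt=2, Moor=3. Each listed conflict is separated.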